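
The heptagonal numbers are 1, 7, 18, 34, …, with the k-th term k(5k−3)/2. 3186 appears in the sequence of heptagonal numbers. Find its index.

Set n(5n−3)/2 = 3186, giving 5n² − 3n − 6372 = 0.
So n = (3 + 357) / 10 = 360/10 = 36.
Check: 36·(5·36 − 3)/2 = 3186. ✓

36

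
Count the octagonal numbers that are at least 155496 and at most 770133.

280

The n-th octagonal number is n(3n−2).
Smallest index with value ≥ 155496: n = 228 (giving 155496).
Largest index with value ≤ 770133: n = 507 (giving 770133).
Indices 228 through 507: 280 terms.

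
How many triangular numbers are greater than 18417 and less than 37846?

83

The n-th triangular number is n(n+1)/2.
Smallest index with value > 18417: n = 192 (giving 18528).
Largest index with value < 37846: n = 274 (giving 37675).
Indices 192 through 274: 83 terms.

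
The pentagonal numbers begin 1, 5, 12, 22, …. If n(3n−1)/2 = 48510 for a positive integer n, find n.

180

Set n(3n−1)/2 = 48510, giving 3n² − n − 97020 = 0.
The discriminant is 1 + 24·48510 = 1164241, and √1164241 = 1079.
So n = (1 + 1079) / 6 = 1080/6 = 180.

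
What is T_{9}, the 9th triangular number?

9·10/2 = 90/2 = 45.

45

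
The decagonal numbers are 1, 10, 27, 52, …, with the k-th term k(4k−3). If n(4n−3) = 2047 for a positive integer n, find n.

23

Set n(4n−3) = 2047, giving 4n² − 3n − 2047 = 0.
The discriminant is 9 + 16·2047 = 32761, and √32761 = 181.
So n = (3 + 181) / 8 = 184/8 = 23.
Check: 23·(4·23 − 3) = 2047. ✓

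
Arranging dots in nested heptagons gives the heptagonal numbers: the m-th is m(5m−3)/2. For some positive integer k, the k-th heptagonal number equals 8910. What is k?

60

Set n(5n−3)/2 = 8910, giving 5n² − 3n − 17820 = 0.
The discriminant is 9 + 40·8910 = 356409, and √356409 = 597.
So n = (3 + 597) / 10 = 600/10 = 60.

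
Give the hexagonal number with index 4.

The 4th hexagonal number is n(2n−1) with n = 4.
4·(2·4 − 1) = 4·7 = 28.

28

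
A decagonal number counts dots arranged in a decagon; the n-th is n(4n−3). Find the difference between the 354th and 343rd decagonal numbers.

354·(4·354 − 3) = 500202 and 343·(4·343 − 3) = 469567.
Difference: 500202 − 469567 = 30635.

30635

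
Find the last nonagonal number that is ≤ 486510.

486019

Solve n(7n−5)/2 ≤ 486510 for integer n.
n = 373 gives 486019 ≤ 486510, while n = 374 gives 488631 > 486510; so the answer is 486019.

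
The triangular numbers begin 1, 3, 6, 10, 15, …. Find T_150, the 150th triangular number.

11325

The 150th triangular number is n(n+1)/2 with n = 150.
150·151/2 = 22650/2 = 11325.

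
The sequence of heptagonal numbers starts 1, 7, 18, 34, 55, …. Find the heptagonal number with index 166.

The 166th heptagonal number is n(5n−3)/2 with n = 166.
166·(5·166 − 3)/2 = 166·827/2 = 68641.

68641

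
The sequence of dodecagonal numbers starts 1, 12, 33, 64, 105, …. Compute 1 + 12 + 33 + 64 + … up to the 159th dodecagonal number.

Σ i(5i−4) = 5Σi² − 4Σi over i = 1..159.
Σi = 12720 and Σi² = 1352560.
5·1352560 − 4·12720 = 6711920.

6711920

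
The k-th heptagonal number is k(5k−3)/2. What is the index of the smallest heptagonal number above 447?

14

Solve n(5n−3)/2 > 447 for integer n.
The largest n with value ≤ 447 is 13 (since 403 ≤ 447 < 469), so the first above is n = 14, value 469.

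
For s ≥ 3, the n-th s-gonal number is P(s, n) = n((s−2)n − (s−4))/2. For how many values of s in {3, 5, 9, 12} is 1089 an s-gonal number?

1

s = 3: P(3, 46) = 1081 and P(3, 47) = 1128; 1089 is not s-gonal.
s = 5: P(5, 27) = 1080 and P(5, 28) = 1162; 1089 is not s-gonal.
s = 9: P(9, 18) = 1089. ✓
s = 12: P(12, 15) = 1065 and P(12, 16) = 1216; 1089 is not s-gonal.
Hits: s ∈ {9} → 1.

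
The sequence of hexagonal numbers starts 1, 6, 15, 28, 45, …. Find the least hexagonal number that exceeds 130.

Solve n(2n−1) > 130 for integer n.
The largest n with value ≤ 130 is 8 (since 120 ≤ 130 < 153), so the first above is n = 9, value 153.

153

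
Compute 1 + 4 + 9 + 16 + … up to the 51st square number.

45526

Σ_{i=1}^{51} i² = 51·52·103/6 = 45526.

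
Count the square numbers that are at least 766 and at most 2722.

25

The n-th square number is n².
Smallest index with value ≥ 766: n = 28 (giving 784).
Largest index with value ≤ 2722: n = 52 (giving 2704).
Indices 28 through 52: 25 terms.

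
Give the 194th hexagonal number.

75078

The 194th hexagonal number is n(2n−1) with n = 194.
194·(2·194 − 1) = 194·387 = 75078.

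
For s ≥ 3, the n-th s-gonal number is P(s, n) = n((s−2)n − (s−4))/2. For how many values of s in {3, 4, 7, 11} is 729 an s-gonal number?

s = 3: P(3, 37) = 703 and P(3, 38) = 741; 729 is not s-gonal.
s = 4: P(4, 27) = 729. ✓
s = 7: P(7, 17) = 697 and P(7, 18) = 783; 729 is not s-gonal.
s = 11: P(11, 13) = 715 and P(11, 14) = 833; 729 is not s-gonal.
Hits: s ∈ {4} → 1.

1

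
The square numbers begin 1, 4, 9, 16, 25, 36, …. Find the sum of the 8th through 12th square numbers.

510

Σ_{i=8}^{12} i² = 650 − 140 = 510.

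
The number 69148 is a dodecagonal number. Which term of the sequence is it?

118

Set n(5n−4) = 69148, giving 5n² − 4n − 69148 = 0.
The discriminant is 16 + 20·69148 = 1382976, and √1382976 = 1176.
So n = (4 + 1176) / 10 = 1180/10 = 118.
Check: 118·(5·118 − 4) = 69148. ✓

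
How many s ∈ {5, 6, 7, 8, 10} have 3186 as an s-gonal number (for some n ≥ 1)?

1

s = 5: P(5, 46) = 3151 and P(5, 47) = 3290; 3186 is not s-gonal.
s = 6: P(6, 40) = 3160 and P(6, 41) = 3321; 3186 is not s-gonal.
s = 7: P(7, 36) = 3186. ✓
s = 8: P(8, 32) = 3008 and P(8, 33) = 3201; 3186 is not s-gonal.
s = 10: P(10, 28) = 3052 and P(10, 29) = 3277; 3186 is not s-gonal.
Hits: s ∈ {7} → 1.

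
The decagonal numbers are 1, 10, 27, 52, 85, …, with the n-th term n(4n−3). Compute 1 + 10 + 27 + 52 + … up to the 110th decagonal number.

Σ i(4i−3) = 4Σi² − 3Σi over i = 1..110.
Σi = 6105 and Σi² = 449735.
4·449735 − 3·6105 = 1780625.

1780625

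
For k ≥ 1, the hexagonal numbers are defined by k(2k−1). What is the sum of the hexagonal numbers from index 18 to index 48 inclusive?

71455

Σ i(2i−1) = 2Σi² − Σi over i = 18..48.
Σi = 1176 − 153 = 1023 and Σi² = 38024 − 1785 = 36239.
2·36239 − 1·1023 = 71455.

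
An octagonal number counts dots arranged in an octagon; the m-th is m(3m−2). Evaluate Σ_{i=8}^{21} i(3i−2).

Σ i(3i−2) = 3Σi² − 2Σi over i = 8..21.
Σi = 231 − 28 = 203 and Σi² = 3311 − 140 = 3171.
3·3171 − 2·203 = 9107.

9107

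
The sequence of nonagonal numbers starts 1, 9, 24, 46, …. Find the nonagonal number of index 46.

7291

46·(7·46 − 5)/2 = 46·317/2 = 7291.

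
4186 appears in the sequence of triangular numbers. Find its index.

91

Set n(n+1)/2 = 4186, giving n² + n − 8372 = 0.
So n = (-1 + 183) / 2 = 182/2 = 91.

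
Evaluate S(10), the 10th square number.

100

The 10th square number is n² with n = 10.
10² = 100.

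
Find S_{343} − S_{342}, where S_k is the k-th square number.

685

n² − (n−1)² = 2n − 1, so 343² − 342² = 2·343 − 1 = 685.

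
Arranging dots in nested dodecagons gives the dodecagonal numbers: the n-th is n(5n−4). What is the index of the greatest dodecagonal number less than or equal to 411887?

Solve n(5n−4) ≤ 411887 for integer n.
n = 287 gives 410697 ≤ 411887, while n = 288 gives 413568 > 411887; so the answer is index 287.

287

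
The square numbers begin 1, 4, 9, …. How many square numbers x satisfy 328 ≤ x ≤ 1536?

21

The n-th square number is n².
Smallest index with value ≥ 328: n = 19 (giving 361).
Largest index with value ≤ 1536: n = 39 (giving 1521).
Indices 19 through 39: 21 terms.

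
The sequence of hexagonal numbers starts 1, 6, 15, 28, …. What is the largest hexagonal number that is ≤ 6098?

Solve n(2n−1) ≤ 6098 for integer n.
n = 55 gives 5995 ≤ 6098, while n = 56 gives 6216 > 6098; so the answer is 5995.

5995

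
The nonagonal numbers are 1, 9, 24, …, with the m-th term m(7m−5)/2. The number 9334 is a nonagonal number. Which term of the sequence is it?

Set n(7n−5)/2 = 9334, giving 7n² − 5n − 18668 = 0.
So n = (5 + 723) / 14 = 728/14 = 52.

52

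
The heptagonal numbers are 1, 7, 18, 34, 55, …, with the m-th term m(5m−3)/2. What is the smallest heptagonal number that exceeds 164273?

164737

Solve n(5n−3)/2 > 164273 for integer n.
The largest n with value ≤ 164273 is 256 (since 163456 ≤ 164273 < 164737), so the first above is n = 257, value 164737.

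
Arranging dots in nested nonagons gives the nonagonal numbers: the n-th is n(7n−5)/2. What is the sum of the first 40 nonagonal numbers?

75440

Σ i(7i−5)/2 = (7Σi² − 5Σi) / 2 over i = 1..40.
Σi = 820 and Σi² = 22140.
(7·22140 − 5·820) / 2 = 150880/2 = 75440.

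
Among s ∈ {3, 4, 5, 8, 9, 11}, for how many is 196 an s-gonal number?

2

s = 3: P(3, 19) = 190 and P(3, 20) = 210; 196 is not s-gonal.
s = 4: P(4, 14) = 196. ✓
s = 5: P(5, 11) = 176 and P(5, 12) = 210; 196 is not s-gonal.
s = 8: P(8, 8) = 176 and P(8, 9) = 225; 196 is not s-gonal.
s = 9: P(9, 7) = 154 and P(9, 8) = 204; 196 is not s-gonal.
s = 11: P(11, 7) = 196. ✓
Hits: s ∈ {4, 11} → 2.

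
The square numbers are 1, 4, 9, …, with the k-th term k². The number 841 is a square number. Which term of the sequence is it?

29

We need n² = 841, so n = √841 = 29.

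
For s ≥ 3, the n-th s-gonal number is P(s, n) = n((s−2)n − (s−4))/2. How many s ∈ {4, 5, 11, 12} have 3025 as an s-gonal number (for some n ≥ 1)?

2

s = 4: P(4, 55) = 3025. ✓
s = 5: P(5, 45) = 3015 and P(5, 46) = 3151; 3025 is not s-gonal.
s = 11: P(11, 26) = 2951 and P(11, 27) = 3186; 3025 is not s-gonal.
s = 12: P(12, 25) = 3025. ✓
Hits: s ∈ {4, 12} → 2.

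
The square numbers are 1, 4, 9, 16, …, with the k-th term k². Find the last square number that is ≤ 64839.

Solve n² ≤ 64839 for integer n.
n = 254 gives 64516 ≤ 64839, while n = 255 gives 65025 > 64839; so the answer is 64516.

64516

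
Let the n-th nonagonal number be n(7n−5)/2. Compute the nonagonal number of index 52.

9334

The 52nd nonagonal number is n(7n−5)/2 with n = 52.
52·(7·52 − 5)/2 = 52·359/2 = 9334.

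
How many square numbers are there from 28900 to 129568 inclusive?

190

The n-th square number is n².
Smallest index with value ≥ 28900: n = 170 (giving 28900).
Largest index with value ≤ 129568: n = 359 (giving 128881).
Indices 170 through 359: 190 terms.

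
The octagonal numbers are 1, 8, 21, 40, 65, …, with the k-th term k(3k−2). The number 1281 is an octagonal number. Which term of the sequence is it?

21

Set n(3n−2) = 1281, giving 3n² − 2n − 1281 = 0.
The discriminant is 4 + 12·1281 = 15376, and √15376 = 124.
So n = (2 + 124) / 6 = 126/6 = 21.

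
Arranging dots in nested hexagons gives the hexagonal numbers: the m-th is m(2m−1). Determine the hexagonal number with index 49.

49·(2·49 − 1) = 49·97 = 4753.

4753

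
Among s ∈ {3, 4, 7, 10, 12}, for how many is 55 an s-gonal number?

2

s = 3: P(3, 10) = 55. ✓
s = 4: P(4, 7) = 49 and P(4, 8) = 64; 55 is not s-gonal.
s = 7: P(7, 5) = 55. ✓
s = 10: P(10, 4) = 52 and P(10, 5) = 85; 55 is not s-gonal.
s = 12: P(12, 3) = 33 and P(12, 4) = 64; 55 is not s-gonal.
Hits: s ∈ {3, 7} → 2.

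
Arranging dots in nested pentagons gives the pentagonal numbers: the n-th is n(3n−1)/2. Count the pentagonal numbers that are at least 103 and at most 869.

16

The n-th pentagonal number is n(3n−1)/2.
Smallest index with value ≥ 103: n = 9 (giving 117).
Largest index with value ≤ 869: n = 24 (giving 852).
Indices 9 through 24: 16 terms.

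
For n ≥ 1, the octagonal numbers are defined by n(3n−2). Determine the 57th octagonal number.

9633

57·(3·57 − 2) = 57·169 = 9633.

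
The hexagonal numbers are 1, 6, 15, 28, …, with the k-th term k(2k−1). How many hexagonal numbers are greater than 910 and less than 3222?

The n-th hexagonal number is n(2n−1).
Smallest index with value > 910: n = 22 (giving 946).
Largest index with value < 3222: n = 40 (giving 3160).
Indices 22 through 40: 19 terms.

19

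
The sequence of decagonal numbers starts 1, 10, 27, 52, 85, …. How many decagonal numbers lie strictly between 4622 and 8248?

The n-th decagonal number is n(4n−3).
Smallest index with value > 4622: n = 35 (giving 4795).
Largest index with value < 8248: n = 45 (giving 7965).
Indices 35 through 45: 11 terms.

11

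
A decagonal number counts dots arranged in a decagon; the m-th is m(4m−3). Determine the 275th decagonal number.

The 275th decagonal number is n(4n−3) with n = 275.
275·(4·275 − 3) = 275·1097 = 301675.

301675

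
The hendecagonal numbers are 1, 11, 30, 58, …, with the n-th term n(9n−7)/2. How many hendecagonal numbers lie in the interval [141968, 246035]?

56

The n-th hendecagonal number is n(9n−7)/2.
Smallest index with value ≥ 141968: n = 179 (giving 143558).
Largest index with value ≤ 246035: n = 234 (giving 245583).
Indices 179 through 234: 56 terms.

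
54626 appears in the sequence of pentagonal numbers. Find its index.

191

Set n(3n−1)/2 = 54626, giving 3n² − n − 109252 = 0.
The discriminant is 1 + 24·54626 = 1311025, and √1311025 = 1145.
So n = (1 + 1145) / 6 = 1146/6 = 191.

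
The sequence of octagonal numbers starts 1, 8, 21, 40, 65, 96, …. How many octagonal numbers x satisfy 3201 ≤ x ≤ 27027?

63

The n-th octagonal number is n(3n−2).
Smallest index with value ≥ 3201: n = 33 (giving 3201).
Largest index with value ≤ 27027: n = 95 (giving 26885).
Indices 33 through 95: 63 terms.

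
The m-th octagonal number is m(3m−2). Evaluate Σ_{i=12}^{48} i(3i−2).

Σ i(3i−2) = 3Σi² − 2Σi over i = 12..48.
Σi = 1176 − 66 = 1110 and Σi² = 38024 − 506 = 37518.
3·37518 − 2·1110 = 110334.

110334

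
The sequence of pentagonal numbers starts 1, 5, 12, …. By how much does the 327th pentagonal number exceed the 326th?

Consecutive pentagonal numbers differ by 3n − 2: here 3·327 − 2 = 979.

979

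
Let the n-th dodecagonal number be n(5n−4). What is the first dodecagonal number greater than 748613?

Solve n(5n−4) > 748613 for integer n.
The largest n with value ≤ 748613 is 387 (since 747297 ≤ 748613 < 751168), so the first above is n = 388, value 751168.

751168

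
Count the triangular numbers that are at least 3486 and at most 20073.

117

The n-th triangular number is n(n+1)/2.
Smallest index with value ≥ 3486: n = 83 (giving 3486).
Largest index with value ≤ 20073: n = 199 (giving 19900).
Indices 83 through 199: 117 terms.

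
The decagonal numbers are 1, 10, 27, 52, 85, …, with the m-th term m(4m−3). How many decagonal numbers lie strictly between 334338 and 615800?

The n-th decagonal number is n(4n−3).
Smallest index with value > 334338: n = 290 (giving 335530).
Largest index with value < 615800: n = 392 (giving 613480).
Indices 290 through 392: 103 terms.

103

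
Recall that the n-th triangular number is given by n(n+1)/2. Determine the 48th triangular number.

1176

The 48th triangular number is n(n+1)/2 with n = 48.
48·49/2 = 2352/2 = 1176.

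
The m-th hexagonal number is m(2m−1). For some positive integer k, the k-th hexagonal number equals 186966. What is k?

306

Set n(2n−1) = 186966, giving 2n² − n − 186966 = 0.
The discriminant is 1 + 8·186966 = 1495729, and √1495729 = 1223.
So n = (1 + 1223) / 4 = 1224/4 = 306.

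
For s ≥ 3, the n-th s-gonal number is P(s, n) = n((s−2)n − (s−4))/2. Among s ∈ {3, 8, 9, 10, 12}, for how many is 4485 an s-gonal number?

1

s = 3: P(3, 94) = 4465 and P(3, 95) = 4560; 4485 is not s-gonal.
s = 8: P(8, 39) = 4485. ✓
s = 9: P(9, 36) = 4446 and P(9, 37) = 4699; 4485 is not s-gonal.
s = 10: P(10, 33) = 4257 and P(10, 34) = 4522; 4485 is not s-gonal.
s = 12: P(12, 30) = 4380 and P(12, 31) = 4681; 4485 is not s-gonal.
Hits: s ∈ {8} → 1.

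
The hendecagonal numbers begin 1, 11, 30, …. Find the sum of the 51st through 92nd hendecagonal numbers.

Σ i(9i−7)/2 = (9Σi² − 7Σi) / 2 over i = 51..92.
Σi = 4278 − 1275 = 3003 and Σi² = 263810 − 42925 = 220885.
(9·220885 − 7·3003) / 2 = 1966944/2 = 983472.

983472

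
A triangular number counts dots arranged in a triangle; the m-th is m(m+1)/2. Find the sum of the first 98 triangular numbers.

161700

Σ i(i+1)/2 = (Σi² + Σi) / 2 over i = 1..98.
Σi = 4851 and Σi² = 318549.
(1·318549 + 1·4851) / 2 = 323400/2 = 161700.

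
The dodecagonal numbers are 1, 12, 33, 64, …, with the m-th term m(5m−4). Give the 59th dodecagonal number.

17169

The 59th dodecagonal number is n(5n−4) with n = 59.
59·(5·59 − 4) = 59·291 = 17169.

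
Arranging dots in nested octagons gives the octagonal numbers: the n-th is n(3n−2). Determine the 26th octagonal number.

26·(3·26 − 2) = 26·76 = 1976.

1976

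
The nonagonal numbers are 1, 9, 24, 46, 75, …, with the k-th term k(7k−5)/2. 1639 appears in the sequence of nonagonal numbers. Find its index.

22

Set n(7n−5)/2 = 1639, giving 7n² − 5n − 3278 = 0.
The discriminant is 25 + 56·1639 = 91809, and √91809 = 303.
So n = (5 + 303) / 14 = 308/14 = 22.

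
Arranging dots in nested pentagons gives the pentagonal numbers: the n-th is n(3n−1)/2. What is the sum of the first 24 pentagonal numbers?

7200

Σ i(3i−1)/2 = (3Σi² − Σi) / 2 over i = 1..24.
Σi = 300 and Σi² = 4900.
(3·4900 − 1·300) / 2 = 14400/2 = 7200.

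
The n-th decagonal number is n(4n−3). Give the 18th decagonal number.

1242

The 18th decagonal number is n(4n−3) with n = 18.
18·(4·18 − 3) = 18·69 = 1242.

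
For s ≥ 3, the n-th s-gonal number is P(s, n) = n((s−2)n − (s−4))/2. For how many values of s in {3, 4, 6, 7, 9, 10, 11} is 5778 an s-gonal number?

s = 3: P(3, 107) = 5778. ✓
s = 4: P(4, 76) = 5776 and P(4, 77) = 5929; 5778 is not s-gonal.
s = 6: P(6, 54) = 5778. ✓
s = 7: P(7, 48) = 5688 and P(7, 49) = 5929; 5778 is not s-gonal.
s = 9: P(9, 40) = 5500 and P(9, 41) = 5781; 5778 is not s-gonal.
s = 10: P(10, 38) = 5662 and P(10, 39) = 5967; 5778 is not s-gonal.
s = 11: P(11, 36) = 5706 and P(11, 37) = 6031; 5778 is not s-gonal.
Hits: s ∈ {3, 6} → 2.

2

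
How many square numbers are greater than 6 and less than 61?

The n-th square number is n².
Smallest index with value > 6: n = 3 (giving 9).
Largest index with value < 61: n = 7 (giving 49).
Indices 3 through 7: 5 terms.

5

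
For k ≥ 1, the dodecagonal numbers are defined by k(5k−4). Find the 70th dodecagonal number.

24220

The 70th dodecagonal number is n(5n−4) with n = 70.
70·(5·70 − 4) = 70·346 = 24220.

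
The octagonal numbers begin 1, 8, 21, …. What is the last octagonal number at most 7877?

Solve n(3n−2) ≤ 7877 for integer n.
n = 51 gives 7701 ≤ 7877, while n = 52 gives 8008 > 7877; so the answer is 7701.

7701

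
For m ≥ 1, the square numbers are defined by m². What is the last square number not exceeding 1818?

Solve n² ≤ 1818 for integer n.
n = 42 gives 1764 ≤ 1818, while n = 43 gives 1849 > 1818; so the answer is 1764.

1764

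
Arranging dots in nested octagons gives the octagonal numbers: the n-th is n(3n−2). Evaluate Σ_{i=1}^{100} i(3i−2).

1004950

Σ i(3i−2) = 3Σi² − 2Σi over i = 1..100.
Σi = 5050 and Σi² = 338350.
3·338350 − 2·5050 = 1004950.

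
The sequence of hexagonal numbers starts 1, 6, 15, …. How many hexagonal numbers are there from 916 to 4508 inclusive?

26

The n-th hexagonal number is n(2n−1).
Smallest index with value ≥ 916: n = 22 (giving 946).
Largest index with value ≤ 4508: n = 47 (giving 4371).
Indices 22 through 47: 26 terms.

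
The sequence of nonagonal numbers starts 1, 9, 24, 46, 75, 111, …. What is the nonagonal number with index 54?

The 54th nonagonal number is n(7n−5)/2 with n = 54.
54·(7·54 − 5)/2 = 54·373/2 = 10071.

10071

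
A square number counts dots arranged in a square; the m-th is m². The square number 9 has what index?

3

We need n² = 9, so n = √9 = 3.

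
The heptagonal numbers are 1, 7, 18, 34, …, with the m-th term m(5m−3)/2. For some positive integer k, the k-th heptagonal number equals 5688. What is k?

Set n(5n−3)/2 = 5688, giving 5n² − 3n − 11376 = 0.
So n = (3 + 477) / 10 = 480/10 = 48.
Check: 48·(5·48 − 3)/2 = 5688. ✓

48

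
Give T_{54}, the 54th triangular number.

1485

The 54th triangular number is n(n+1)/2 with n = 54.
54·55/2 = 2970/2 = 1485.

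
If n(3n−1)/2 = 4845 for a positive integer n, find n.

57

Set n(3n−1)/2 = 4845, giving 3n² − n − 9690 = 0.
The discriminant is 1 + 24·4845 = 116281, and √116281 = 341.
So n = (1 + 341) / 6 = 342/6 = 57.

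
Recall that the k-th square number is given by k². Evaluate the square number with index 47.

2209

The 47th square number is n² with n = 47.
47² = 2209.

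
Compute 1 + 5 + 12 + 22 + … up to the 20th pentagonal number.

4200

Σ i(3i−1)/2 = (3Σi² − Σi) / 2 over i = 1..20.
Σi = 210 and Σi² = 2870.
(3·2870 − 1·210) / 2 = 8400/2 = 4200.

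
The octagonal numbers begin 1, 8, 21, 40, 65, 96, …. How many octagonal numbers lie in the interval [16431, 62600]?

70

The n-th octagonal number is n(3n−2).
Smallest index with value ≥ 16431: n = 75 (giving 16725).
Largest index with value ≤ 62600: n = 144 (giving 61920).
Indices 75 through 144: 70 terms.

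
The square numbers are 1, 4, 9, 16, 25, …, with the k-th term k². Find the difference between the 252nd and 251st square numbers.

503

n² − (n−1)² = 2n − 1, so 252² − 251² = 2·252 − 1 = 503.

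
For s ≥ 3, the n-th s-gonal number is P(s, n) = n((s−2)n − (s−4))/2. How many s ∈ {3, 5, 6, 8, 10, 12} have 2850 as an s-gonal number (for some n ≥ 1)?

2

s = 3: P(3, 75) = 2850. ✓
s = 5: P(5, 43) = 2752 and P(5, 44) = 2882; 2850 is not s-gonal.
s = 6: P(6, 38) = 2850. ✓
s = 8: P(8, 31) = 2821 and P(8, 32) = 3008; 2850 is not s-gonal.
s = 10: P(10, 27) = 2835 and P(10, 28) = 3052; 2850 is not s-gonal.
s = 12: P(12, 24) = 2784 and P(12, 25) = 3025; 2850 is not s-gonal.
Hits: s ∈ {3, 6} → 2.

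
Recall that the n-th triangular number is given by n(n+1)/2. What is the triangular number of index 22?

253

The 22nd triangular number is n(n+1)/2 with n = 22.
22·23/2 = 506/2 = 253.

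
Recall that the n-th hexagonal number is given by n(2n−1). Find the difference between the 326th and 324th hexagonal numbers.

2598

326·(2·326 − 1) = 212226 and 324·(2·324 − 1) = 209628.
Difference: 212226 − 209628 = 2598.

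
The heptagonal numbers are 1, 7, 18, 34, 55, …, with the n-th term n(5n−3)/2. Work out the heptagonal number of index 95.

22420

The 95th heptagonal number is n(5n−3)/2 with n = 95.
95·(5·95 − 3)/2 = 95·472/2 = 95·236 = 22420.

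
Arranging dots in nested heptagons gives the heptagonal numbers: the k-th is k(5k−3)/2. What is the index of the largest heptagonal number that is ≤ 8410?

Solve n(5n−3)/2 ≤ 8410 for integer n.
n = 58 gives 8323 ≤ 8410, while n = 59 gives 8614 > 8410; so the answer is index 58.

58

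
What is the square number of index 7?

The 7th square number is n² with n = 7.
7² = 49.

49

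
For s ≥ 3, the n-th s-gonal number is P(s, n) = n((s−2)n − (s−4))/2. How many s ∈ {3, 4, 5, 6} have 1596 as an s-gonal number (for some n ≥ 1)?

s = 3: P(3, 56) = 1596. ✓
s = 4: P(4, 39) = 1521 and P(4, 40) = 1600; 1596 is not s-gonal.
s = 5: P(5, 32) = 1520 and P(5, 33) = 1617; 1596 is not s-gonal.
s = 6: P(6, 28) = 1540 and P(6, 29) = 1653; 1596 is not s-gonal.
Hits: s ∈ {3} → 1.

1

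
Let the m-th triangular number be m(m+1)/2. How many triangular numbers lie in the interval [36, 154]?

The n-th triangular number is n(n+1)/2.
Smallest index with value ≥ 36: n = 8 (giving 36).
Largest index with value ≤ 154: n = 17 (giving 153).
Indices 8 through 17: 10 terms.

10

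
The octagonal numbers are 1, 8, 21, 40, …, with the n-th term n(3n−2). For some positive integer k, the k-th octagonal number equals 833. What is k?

Set n(3n−2) = 833, giving 3n² − 2n − 833 = 0.
So n = (2 + 100) / 6 = 102/6 = 17.
Check: 17·(3·17 − 2) = 833. ✓

17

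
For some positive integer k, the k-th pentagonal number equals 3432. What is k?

Set n(3n−1)/2 = 3432, giving 3n² − n − 6864 = 0.
The discriminant is 1 + 24·3432 = 82369, and √82369 = 287.
So n = (1 + 287) / 6 = 288/6 = 48.

48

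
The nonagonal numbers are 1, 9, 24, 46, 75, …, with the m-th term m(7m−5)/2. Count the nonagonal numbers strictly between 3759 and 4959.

4

The n-th nonagonal number is n(7n−5)/2.
Smallest index with value > 3759: n = 34 (giving 3961).
Largest index with value < 4959: n = 37 (giving 4699).
Indices 34 through 37: 4 terms.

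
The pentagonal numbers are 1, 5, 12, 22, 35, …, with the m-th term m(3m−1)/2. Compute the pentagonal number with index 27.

The 27th pentagonal number is n(3n−1)/2 with n = 27.
27·(3·27 − 1)/2 = 27·80/2 = 27·40 = 1080.

1080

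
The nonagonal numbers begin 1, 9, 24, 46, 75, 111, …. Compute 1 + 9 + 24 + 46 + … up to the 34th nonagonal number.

46410

Σ i(7i−5)/2 = (7Σi² − 5Σi) / 2 over i = 1..34.
Σi = 595 and Σi² = 13685.
(7·13685 − 5·595) / 2 = 92820/2 = 46410.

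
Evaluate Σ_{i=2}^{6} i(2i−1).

160

Σ i(2i−1) = 2Σi² − Σi over i = 2..6.
Σi = 21 − 1 = 20 and Σi² = 91 − 1 = 90.
2·90 − 1·20 = 160.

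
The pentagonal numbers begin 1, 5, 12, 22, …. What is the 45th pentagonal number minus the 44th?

133

Consecutive pentagonal numbers differ by 3n − 2: here 3·45 − 2 = 133.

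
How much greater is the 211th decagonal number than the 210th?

Consecutive decagonal numbers differ by 8n − 7: here 8·211 − 7 = 1681.

1681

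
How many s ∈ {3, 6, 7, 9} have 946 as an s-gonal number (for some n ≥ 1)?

2

s = 3: P(3, 43) = 946. ✓
s = 6: P(6, 22) = 946. ✓
s = 7: P(7, 19) = 874 and P(7, 20) = 970; 946 is not s-gonal.
s = 9: P(9, 16) = 856 and P(9, 17) = 969; 946 is not s-gonal.
Hits: s ∈ {3, 6} → 2.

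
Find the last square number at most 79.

Solve n² ≤ 79 for integer n.
n = 8 gives 64 ≤ 79, while n = 9 gives 81 > 79; so the answer is 64.

64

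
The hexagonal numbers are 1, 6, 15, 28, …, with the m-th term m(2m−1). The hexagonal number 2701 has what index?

37

Set n(2n−1) = 2701, giving 2n² − n − 2701 = 0.
So n = (1 + 147) / 4 = 148/4 = 37.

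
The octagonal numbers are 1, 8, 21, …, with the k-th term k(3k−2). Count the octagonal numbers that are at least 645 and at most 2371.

The n-th octagonal number is n(3n−2).
Smallest index with value ≥ 645: n = 15 (giving 645).
Largest index with value ≤ 2371: n = 28 (giving 2296).
Indices 15 through 28: 14 terms.

14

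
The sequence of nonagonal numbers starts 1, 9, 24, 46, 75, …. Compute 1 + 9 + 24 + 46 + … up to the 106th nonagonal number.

Σ i(7i−5)/2 = (7Σi² − 5Σi) / 2 over i = 1..106.
Σi = 5671 and Σi² = 402641.
(7·402641 − 5·5671) / 2 = 2790132/2 = 1395066.

1395066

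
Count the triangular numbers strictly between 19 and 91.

7

The n-th triangular number is n(n+1)/2.
Smallest index with value > 19: n = 6 (giving 21).
Largest index with value < 91: n = 12 (giving 78).
Indices 6 through 12: 7 terms.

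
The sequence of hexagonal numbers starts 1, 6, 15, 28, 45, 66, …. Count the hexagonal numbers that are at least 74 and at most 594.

The n-th hexagonal number is n(2n−1).
Smallest index with value ≥ 74: n = 7 (giving 91).
Largest index with value ≤ 594: n = 17 (giving 561).
Indices 7 through 17: 11 terms.

11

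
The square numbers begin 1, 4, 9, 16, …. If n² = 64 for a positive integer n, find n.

8

We need n² = 64, so n = √64 = 8.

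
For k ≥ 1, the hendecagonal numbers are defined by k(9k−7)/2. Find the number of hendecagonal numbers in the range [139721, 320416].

The n-th hendecagonal number is n(9n−7)/2.
Smallest index with value ≥ 139721: n = 177 (giving 140361).
Largest index with value ≤ 320416: n = 267 (giving 319866).
Indices 177 through 267: 91 terms.

91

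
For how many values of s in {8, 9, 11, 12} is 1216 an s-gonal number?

2

s = 8: P(8, 20) = 1160 and P(8, 21) = 1281; 1216 is not s-gonal.
s = 9: P(9, 19) = 1216. ✓
s = 11: P(11, 16) = 1096 and P(11, 17) = 1241; 1216 is not s-gonal.
s = 12: P(12, 16) = 1216. ✓
Hits: s ∈ {9, 12} → 2.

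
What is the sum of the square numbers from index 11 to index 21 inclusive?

Σ_{i=11}^{21} i² = 3311 − 385 = 2926.

2926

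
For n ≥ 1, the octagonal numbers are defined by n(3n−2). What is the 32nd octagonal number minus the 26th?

1032

32·(3·32 − 2) = 3008 and 26·(3·26 − 2) = 1976.
Difference: 3008 − 1976 = 1032.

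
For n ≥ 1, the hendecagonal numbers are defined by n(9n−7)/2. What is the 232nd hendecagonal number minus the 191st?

232·(9·232 − 7)/2 = 241396 and 191·(9·191 − 7)/2 = 163496.
Difference: 241396 − 163496 = 77900.

77900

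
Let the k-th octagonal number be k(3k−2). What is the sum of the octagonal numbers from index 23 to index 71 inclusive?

349517

Σ i(3i−2) = 3Σi² − 2Σi over i = 23..71.
Σi = 2556 − 253 = 2303 and Σi² = 121836 − 3795 = 118041.
3·118041 − 2·2303 = 349517.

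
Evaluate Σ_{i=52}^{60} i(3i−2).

83844

Σ i(3i−2) = 3Σi² − 2Σi over i = 52..60.
Σi = 1830 − 1326 = 504 and Σi² = 73810 − 45526 = 28284.
3·28284 − 2·504 = 83844.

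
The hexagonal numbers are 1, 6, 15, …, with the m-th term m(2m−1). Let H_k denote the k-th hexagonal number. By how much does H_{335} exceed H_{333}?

2670

335·(2·335 − 1) = 224115 and 333·(2·333 − 1) = 221445.
Difference: 224115 − 221445 = 2670.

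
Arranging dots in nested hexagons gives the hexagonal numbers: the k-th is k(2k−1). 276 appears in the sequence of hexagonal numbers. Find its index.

Set n(2n−1) = 276, giving 2n² − n − 276 = 0.
So n = (1 + 47) / 4 = 48/4 = 12.
Check: 12·(2·12 − 1) = 276. ✓

12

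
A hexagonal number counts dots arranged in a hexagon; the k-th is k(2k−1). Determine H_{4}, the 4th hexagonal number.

4·(2·4 − 1) = 4·7 = 28.

28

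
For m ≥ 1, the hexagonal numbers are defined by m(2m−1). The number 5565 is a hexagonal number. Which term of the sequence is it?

Set n(2n−1) = 5565, giving 2n² − n − 5565 = 0.
So n = (1 + 211) / 4 = 212/4 = 53.

53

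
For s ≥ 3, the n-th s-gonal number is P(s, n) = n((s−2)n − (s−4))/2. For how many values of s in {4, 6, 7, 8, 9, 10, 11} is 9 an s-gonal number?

2

s = 4: P(4, 3) = 9. ✓
s = 6: P(6, 2) = 6 and P(6, 3) = 15; 9 is not s-gonal.
s = 7: P(7, 2) = 7 and P(7, 3) = 18; 9 is not s-gonal.
s = 8: P(8, 2) = 8 and P(8, 3) = 21; 9 is not s-gonal.
s = 9: P(9, 2) = 9. ✓
s = 10: P(10, 1) = 1 and P(10, 2) = 10; 9 is not s-gonal.
s = 11: P(11, 1) = 1 and P(11, 2) = 11; 9 is not s-gonal.
Hits: s ∈ {4, 9} → 2.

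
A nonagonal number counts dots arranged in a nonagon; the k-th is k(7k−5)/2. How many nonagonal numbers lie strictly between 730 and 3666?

The n-th nonagonal number is n(7n−5)/2.
Smallest index with value > 730: n = 15 (giving 750).
Largest index with value < 3666: n = 32 (giving 3504).
Indices 15 through 32: 18 terms.

18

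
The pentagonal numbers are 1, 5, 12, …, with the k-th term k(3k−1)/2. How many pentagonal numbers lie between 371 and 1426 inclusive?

The n-th pentagonal number is n(3n−1)/2.
Smallest index with value ≥ 371: n = 16 (giving 376).
Largest index with value ≤ 1426: n = 31 (giving 1426).
Indices 16 through 31: 16 terms.

16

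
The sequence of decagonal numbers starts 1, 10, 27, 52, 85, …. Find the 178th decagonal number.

126202

178·(4·178 − 3) = 178·709 = 126202.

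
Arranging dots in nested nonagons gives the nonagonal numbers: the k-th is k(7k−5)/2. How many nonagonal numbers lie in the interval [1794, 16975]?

48

The n-th nonagonal number is n(7n−5)/2.
Smallest index with value ≥ 1794: n = 23 (giving 1794).
Largest index with value ≤ 16975: n = 70 (giving 16975).
Indices 23 through 70: 48 terms.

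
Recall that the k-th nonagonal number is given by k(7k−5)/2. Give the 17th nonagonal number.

969

The 17th nonagonal number is n(7n−5)/2 with n = 17.
17·(7·17 − 5)/2 = 17·114/2 = 17·57 = 969.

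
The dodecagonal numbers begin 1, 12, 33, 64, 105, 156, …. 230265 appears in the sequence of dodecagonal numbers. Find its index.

Set n(5n−4) = 230265, giving 5n² − 4n − 230265 = 0.
The discriminant is 16 + 20·230265 = 4605316, and √4605316 = 2146.
So n = (4 + 2146) / 10 = 2150/10 = 215.

215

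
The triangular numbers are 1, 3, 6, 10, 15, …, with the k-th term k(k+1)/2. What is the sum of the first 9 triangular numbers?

Σ i(i+1)/2 = (Σi² + Σi) / 2 over i = 1..9.
Σi = 45 and Σi² = 285.
(1·285 + 1·45) / 2 = 330/2 = 165.

165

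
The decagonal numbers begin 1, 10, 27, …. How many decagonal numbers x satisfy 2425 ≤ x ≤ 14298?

36

The n-th decagonal number is n(4n−3).
Smallest index with value ≥ 2425: n = 25 (giving 2425).
Largest index with value ≤ 14298: n = 60 (giving 14220).
Indices 25 through 60: 36 terms.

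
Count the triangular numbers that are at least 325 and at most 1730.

34

The n-th triangular number is n(n+1)/2.
Smallest index with value ≥ 325: n = 25 (giving 325).
Largest index with value ≤ 1730: n = 58 (giving 1711).
Indices 25 through 58: 34 terms.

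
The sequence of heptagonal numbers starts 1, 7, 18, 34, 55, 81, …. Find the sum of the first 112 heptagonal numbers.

1177008

Σ i(5i−3)/2 = (5Σi² − 3Σi) / 2 over i = 1..112.
Σi = 6328 and Σi² = 474600.
(5·474600 − 3·6328) / 2 = 2354016/2 = 1177008.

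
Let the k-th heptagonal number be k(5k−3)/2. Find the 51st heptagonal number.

The 51st heptagonal number is n(5n−3)/2 with n = 51.
51·(5·51 − 3)/2 = 51·252/2 = 51·126 = 6426.

6426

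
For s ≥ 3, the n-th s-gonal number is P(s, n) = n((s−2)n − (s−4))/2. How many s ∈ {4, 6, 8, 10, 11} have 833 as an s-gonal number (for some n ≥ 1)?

s = 4: P(4, 28) = 784 and P(4, 29) = 841; 833 is not s-gonal.
s = 6: P(6, 20) = 780 and P(6, 21) = 861; 833 is not s-gonal.
s = 8: P(8, 17) = 833. ✓
s = 10: P(10, 14) = 742 and P(10, 15) = 855; 833 is not s-gonal.
s = 11: P(11, 14) = 833. ✓
Hits: s ∈ {8, 11} → 2.

2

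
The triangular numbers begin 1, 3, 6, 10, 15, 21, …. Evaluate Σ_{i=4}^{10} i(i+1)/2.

210

Σ i(i+1)/2 = (Σi² + Σi) / 2 over i = 4..10.
Σi = 55 − 6 = 49 and Σi² = 385 − 14 = 371.
(1·371 + 1·49) / 2 = 420/2 = 210.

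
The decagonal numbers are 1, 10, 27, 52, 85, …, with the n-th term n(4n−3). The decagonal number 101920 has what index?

160

Set n(4n−3) = 101920, giving 4n² − 3n − 101920 = 0.
The discriminant is 9 + 16·101920 = 1630729, and √1630729 = 1277.
So n = (3 + 1277) / 8 = 1280/8 = 160.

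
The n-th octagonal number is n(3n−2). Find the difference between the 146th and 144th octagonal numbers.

146·(3·146 − 2) = 63656 and 144·(3·144 − 2) = 61920.
Difference: 63656 − 61920 = 1736.

1736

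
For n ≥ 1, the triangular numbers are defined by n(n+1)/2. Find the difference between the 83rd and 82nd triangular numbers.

Consecutive triangular numbers differ by n: T_{83} − T_{82} = 83.

83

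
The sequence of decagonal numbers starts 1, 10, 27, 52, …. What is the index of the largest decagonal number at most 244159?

Solve n(4n−3) ≤ 244159 for integer n.
n = 247 gives 243295 ≤ 244159, while n = 248 gives 245272 > 244159; so the answer is index 247.

247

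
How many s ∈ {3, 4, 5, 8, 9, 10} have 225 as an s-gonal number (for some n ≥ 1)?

2

s = 3: P(3, 20) = 210 and P(3, 21) = 231; 225 is not s-gonal.
s = 4: P(4, 15) = 225. ✓
s = 5: P(5, 12) = 210 and P(5, 13) = 247; 225 is not s-gonal.
s = 8: P(8, 9) = 225. ✓
s = 9: P(9, 8) = 204 and P(9, 9) = 261; 225 is not s-gonal.
s = 10: P(10, 7) = 175 and P(10, 8) = 232; 225 is not s-gonal.
Hits: s ∈ {4, 8} → 2.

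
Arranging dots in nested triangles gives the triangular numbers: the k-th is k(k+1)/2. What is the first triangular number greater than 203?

210

Solve n(n+1)/2 > 203 for integer n.
The largest n with value ≤ 203 is 19 (since 190 ≤ 203 < 210), so the first above is n = 20, value 210.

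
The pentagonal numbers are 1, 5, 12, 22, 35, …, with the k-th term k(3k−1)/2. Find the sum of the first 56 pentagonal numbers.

Σ i(3i−1)/2 = (3Σi² − Σi) / 2 over i = 1..56.
Σi = 1596 and Σi² = 60116.
(3·60116 − 1·1596) / 2 = 178752/2 = 89376.

89376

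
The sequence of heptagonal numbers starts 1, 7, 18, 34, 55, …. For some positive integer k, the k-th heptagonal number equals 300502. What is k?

347

Set n(5n−3)/2 = 300502, giving 5n² − 3n − 601004 = 0.
The discriminant is 9 + 40·300502 = 12020089, and √12020089 = 3467.
So n = (3 + 3467) / 10 = 3470/10 = 347.
Check: 347·(5·347 − 3)/2 = 300502. ✓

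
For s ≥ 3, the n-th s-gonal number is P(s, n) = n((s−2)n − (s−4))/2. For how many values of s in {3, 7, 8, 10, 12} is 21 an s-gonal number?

2

s = 3: P(3, 6) = 21. ✓
s = 7: P(7, 3) = 18 and P(7, 4) = 34; 21 is not s-gonal.
s = 8: P(8, 3) = 21. ✓
s = 10: P(10, 2) = 10 and P(10, 3) = 27; 21 is not s-gonal.
s = 12: P(12, 2) = 12 and P(12, 3) = 33; 21 is not s-gonal.
Hits: s ∈ {3, 8} → 2.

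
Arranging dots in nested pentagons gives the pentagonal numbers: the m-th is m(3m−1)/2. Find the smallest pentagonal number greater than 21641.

Solve n(3n−1)/2 > 21641 for integer n.
The largest n with value ≤ 21641 is 120 (since 21540 ≤ 21641 < 21901), so the first above is n = 121, value 21901.

21901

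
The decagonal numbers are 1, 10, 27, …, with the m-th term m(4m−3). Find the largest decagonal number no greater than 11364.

11077

Solve n(4n−3) ≤ 11364 for integer n.
n = 53 gives 11077 ≤ 11364, while n = 54 gives 11502 > 11364; so the answer is 11077.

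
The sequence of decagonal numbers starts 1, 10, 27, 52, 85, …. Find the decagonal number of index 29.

The 29th decagonal number is n(4n−3) with n = 29.
29·(4·29 − 3) = 29·113 = 3277.

3277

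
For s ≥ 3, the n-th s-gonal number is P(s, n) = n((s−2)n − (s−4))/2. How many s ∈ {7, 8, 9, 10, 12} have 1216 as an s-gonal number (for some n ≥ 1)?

s = 7: P(7, 22) = 1177 and P(7, 23) = 1288; 1216 is not s-gonal.
s = 8: P(8, 20) = 1160 and P(8, 21) = 1281; 1216 is not s-gonal.
s = 9: P(9, 19) = 1216. ✓
s = 10: P(10, 17) = 1105 and P(10, 18) = 1242; 1216 is not s-gonal.
s = 12: P(12, 16) = 1216. ✓
Hits: s ∈ {9, 12} → 2.

2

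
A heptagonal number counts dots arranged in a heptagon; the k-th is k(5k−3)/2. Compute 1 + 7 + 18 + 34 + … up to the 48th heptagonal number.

Σ i(5i−3)/2 = (5Σi² − 3Σi) / 2 over i = 1..48.
Σi = 1176 and Σi² = 38024.
(5·38024 − 3·1176) / 2 = 186592/2 = 93296.

93296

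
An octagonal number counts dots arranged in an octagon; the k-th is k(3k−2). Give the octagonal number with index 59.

10325

The 59th octagonal number is n(3n−2) with n = 59.
59·(3·59 − 2) = 59·175 = 10325.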